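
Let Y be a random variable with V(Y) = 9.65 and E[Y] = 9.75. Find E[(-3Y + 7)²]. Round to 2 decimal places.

581.91

E[-3Y + 7] = -3·9.75 + 7 = -22.25
V(-3Y + 7) = (-3)²·9.65 = 86.85
E[(-3Y + 7)²] = V((-3Y + 7)) + (E[(-3Y + 7)])² = 86.85 + (-22.25)² = 581.9125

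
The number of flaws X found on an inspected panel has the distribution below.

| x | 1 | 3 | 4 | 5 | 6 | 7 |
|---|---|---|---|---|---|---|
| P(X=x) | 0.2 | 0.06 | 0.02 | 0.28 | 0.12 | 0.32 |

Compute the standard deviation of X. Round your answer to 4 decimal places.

2.1972

E[X] = (1)(0.2) + (3)(0.06) + (4)(0.02) + (5)(0.28) + (6)(0.12) + (7)(0.32) = 4.82
E[X²] = (1)²(0.2) + (3)²(0.06) + (4)²(0.02) + (5)²(0.28) + (6)²(0.12) + (7)²(0.32) = 28.06
V(X) = E[X²] − (E[X])² = 28.06 − (4.82)² = 4.8276
σ(X) = √4.8276 ≈ 2.1972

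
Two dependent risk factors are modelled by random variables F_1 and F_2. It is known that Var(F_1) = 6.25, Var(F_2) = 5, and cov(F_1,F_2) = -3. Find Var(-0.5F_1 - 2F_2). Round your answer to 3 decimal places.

Var(-0.5F_1 - 2F_2) = (-0.5)²·Var(F_1) + (-2)²·Var(F_2) + 2·(-0.5)·(-2)·cov(F_1,F_2)
= 0.25·6.25 + 4·5 + 2·-3 = 15.5625

15.563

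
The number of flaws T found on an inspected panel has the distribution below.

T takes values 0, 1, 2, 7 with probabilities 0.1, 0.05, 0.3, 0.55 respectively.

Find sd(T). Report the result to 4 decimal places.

2.8196

E[T] = (0)(0.1) + (1)(0.05) + (2)(0.3) + (7)(0.55) = 4.5
E[T²] = (0)²(0.1) + (1)²(0.05) + (2)²(0.3) + (7)²(0.55) = 28.2
Var(T) = E[T²] − (E[T])² = 28.2 − (4.5)² = 7.95
sd(T) = √7.95 ≈ 2.8196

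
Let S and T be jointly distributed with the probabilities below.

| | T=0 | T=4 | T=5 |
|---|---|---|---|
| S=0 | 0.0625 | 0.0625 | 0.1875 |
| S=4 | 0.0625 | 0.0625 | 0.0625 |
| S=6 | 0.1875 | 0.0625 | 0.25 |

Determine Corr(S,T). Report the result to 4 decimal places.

-0.1602

E[S] = 3.75,  E[T] = 3.25
E[ST] = 11.25
Cov(S,T) = E[ST] − E[S]E[T] = 11.25 − (3.75)(3.25) = -0.9375
Var(S) = 6.9375,  Var(T) = 4.9375
ρ = -0.9375 / √(6.9375·4.9375) ≈ -0.1602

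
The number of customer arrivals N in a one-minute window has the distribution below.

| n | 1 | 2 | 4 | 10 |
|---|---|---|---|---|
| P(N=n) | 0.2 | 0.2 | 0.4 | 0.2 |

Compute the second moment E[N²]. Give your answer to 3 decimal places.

E[N²] = (1)²(0.2) + (2)²(0.2) + (4)²(0.4) + (10)²(0.2) = 27.4

27.400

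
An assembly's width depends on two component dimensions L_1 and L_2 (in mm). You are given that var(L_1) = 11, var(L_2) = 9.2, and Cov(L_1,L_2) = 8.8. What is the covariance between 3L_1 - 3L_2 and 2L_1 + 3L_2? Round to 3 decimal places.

Cov(3L_1 - 3L_2, 2L_1 + 3L_2) = (3)(2)var(L_1) + (-3)(3)var(L_2) + [(3)(3) + (-3)(2)]Cov(L_1,L_2)
= 6·11 + -9·9.2 + 3·8.8 = 9.6

9.600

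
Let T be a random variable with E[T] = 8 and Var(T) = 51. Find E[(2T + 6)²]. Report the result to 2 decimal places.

E[2T + 6] = 2·8 + 6 = 22
Var(2T + 6) = (2)²·51 = 204
E[(2T + 6)²] = Var((2T + 6)) + (E[(2T + 6)])² = 204 + (22)² = 688

688.00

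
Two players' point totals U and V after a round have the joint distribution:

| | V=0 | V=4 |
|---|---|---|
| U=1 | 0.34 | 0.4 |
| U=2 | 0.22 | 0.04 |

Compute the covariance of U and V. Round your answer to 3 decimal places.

-0.298

E[U] = 1.26,  E[V] = 1.76
E[UV] = 1.92
Cov(U,V) = E[UV] − E[U]E[V] = 1.92 − (1.26)(1.76) = -0.2976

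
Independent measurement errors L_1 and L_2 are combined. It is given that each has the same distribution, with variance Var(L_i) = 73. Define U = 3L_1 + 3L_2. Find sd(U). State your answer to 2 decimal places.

By independence, Var(U) = (3)²Var(L_1) + (3)²Var(L_2)
= (3)²·73 + (3)²·73 = 1314
sd(U) = √1314 ≈ 36.25

36.25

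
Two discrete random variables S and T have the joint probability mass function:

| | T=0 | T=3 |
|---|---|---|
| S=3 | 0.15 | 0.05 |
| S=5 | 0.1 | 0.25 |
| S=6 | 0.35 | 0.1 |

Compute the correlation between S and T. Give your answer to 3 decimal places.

-0.037

E[S] = 5.05,  E[T] = 1.2
E[ST] = 6
Cov(S,T) = E[ST] − E[S]E[T] = 6 − (5.05)(1.2) = -0.06
Var(S) = 1.2475,  Var(T) = 2.16
ρ = -0.06 / √(1.2475·2.16) ≈ -0.037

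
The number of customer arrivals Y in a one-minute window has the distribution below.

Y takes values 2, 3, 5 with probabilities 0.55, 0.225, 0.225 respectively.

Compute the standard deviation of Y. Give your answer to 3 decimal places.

1.200

E[Y] = (2)(0.55) + (3)(0.225) + (5)(0.225) = 2.9
E[Y²] = (2)²(0.55) + (3)²(0.225) + (5)²(0.225) = 9.85
V(Y) = E[Y²] − (E[Y])² = 9.85 − (2.9)² = 1.44
SD(Y) = √1.44 ≈ 1.200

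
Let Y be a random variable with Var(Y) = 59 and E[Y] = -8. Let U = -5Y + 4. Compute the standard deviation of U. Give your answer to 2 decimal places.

38.41

Var(-5Y + 4) = (-5)²·59 = 1475
σ(U) = √1475 ≈ 38.41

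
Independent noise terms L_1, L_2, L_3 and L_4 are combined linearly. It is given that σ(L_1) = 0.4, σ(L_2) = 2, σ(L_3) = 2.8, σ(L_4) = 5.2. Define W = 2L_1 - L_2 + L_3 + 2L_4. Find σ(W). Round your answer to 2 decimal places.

Var(L_1) = 0.16, Var(L_2) = 4, Var(L_3) = 7.84, Var(L_4) = 27.04
By independence, Var(W) = (2)²Var(L_1) + (-1)²Var(L_2) + (1)²Var(L_3) + (2)²Var(L_4)
= (2)²·0.16 + (-1)²·4 + (1)²·7.84 + (2)²·27.04 = 120.64
σ(W) = √120.64 ≈ 10.98

10.98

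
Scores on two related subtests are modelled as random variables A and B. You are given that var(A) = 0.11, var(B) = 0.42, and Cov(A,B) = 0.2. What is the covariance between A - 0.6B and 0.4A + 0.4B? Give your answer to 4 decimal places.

-0.0248

Cov(A - 0.6B, 0.4A + 0.4B) = (1)(0.4)var(A) + (-0.6)(0.4)var(B) + [(1)(0.4) + (-0.6)(0.4)]Cov(A,B)
= 0.4·0.11 + -0.24·0.42 + 0.16·0.2 = -0.0248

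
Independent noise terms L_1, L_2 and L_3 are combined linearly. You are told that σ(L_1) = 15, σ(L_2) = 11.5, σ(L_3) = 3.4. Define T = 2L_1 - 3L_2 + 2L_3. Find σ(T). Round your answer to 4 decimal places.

46.2222

Var(L_1) = 225, Var(L_2) = 132.25, Var(L_3) = 11.56
By independence, Var(T) = (2)²Var(L_1) + (-3)²Var(L_2) + (2)²Var(L_3)
= (2)²·225 + (-3)²·132.25 + (2)²·11.56 = 2136.49
σ(T) = √2136.49 ≈ 46.2222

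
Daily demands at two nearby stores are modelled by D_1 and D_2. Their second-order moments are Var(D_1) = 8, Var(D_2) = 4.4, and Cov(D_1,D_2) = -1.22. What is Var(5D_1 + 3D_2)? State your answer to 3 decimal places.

203.000

Var(5D_1 + 3D_2) = (5)²·Var(D_1) + (3)²·Var(D_2) + 2·(5)·(3)·Cov(D_1,D_2)
= 25·8 + 9·4.4 + 30·-1.22 = 203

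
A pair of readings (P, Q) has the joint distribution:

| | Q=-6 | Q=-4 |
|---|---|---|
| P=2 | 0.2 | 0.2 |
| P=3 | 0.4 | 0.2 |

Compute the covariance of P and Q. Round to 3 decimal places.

-0.080

E[P] = 2.6,  E[Q] = -5.2
E[PQ] = -13.6
cov(P,Q) = E[PQ] − E[P]E[Q] = -13.6 − (2.6)(-5.2) = -0.08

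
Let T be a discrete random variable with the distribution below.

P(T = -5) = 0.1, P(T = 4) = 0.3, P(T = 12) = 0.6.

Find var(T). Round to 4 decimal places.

31.2900

E[T] = (-5)(0.1) + (4)(0.3) + (12)(0.6) = 7.9
E[T²] = (-5)²(0.1) + (4)²(0.3) + (12)²(0.6) = 93.7
var(T) = E[T²] − (E[T])² = 93.7 − (7.9)² = 31.29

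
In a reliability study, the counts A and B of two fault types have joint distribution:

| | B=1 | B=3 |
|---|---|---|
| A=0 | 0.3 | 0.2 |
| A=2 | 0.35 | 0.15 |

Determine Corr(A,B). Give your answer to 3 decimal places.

E[A] = 1,  E[B] = 1.7
E[AB] = 1.6
cov(A,B) = E[AB] − E[A]E[B] = 1.6 − (1)(1.7) = -0.1
var(A) = 1,  var(B) = 0.91
ρ = -0.1 / √(1·0.91) ≈ -0.105

-0.105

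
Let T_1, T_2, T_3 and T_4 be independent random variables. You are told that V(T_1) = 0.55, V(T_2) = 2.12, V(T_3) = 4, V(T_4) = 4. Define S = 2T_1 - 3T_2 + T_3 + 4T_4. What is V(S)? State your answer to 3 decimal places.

89.280

By independence, V(S) = (2)²V(T_1) + (-3)²V(T_2) + (1)²V(T_3) + (4)²V(T_4)
= (2)²·0.55 + (-3)²·2.12 + (1)²·4 + (4)²·4 = 89.28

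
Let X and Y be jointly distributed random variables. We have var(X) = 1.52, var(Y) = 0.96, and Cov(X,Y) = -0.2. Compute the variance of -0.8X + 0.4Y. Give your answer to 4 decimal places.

var(-0.8X + 0.4Y) = (-0.8)²·var(X) + (0.4)²·var(Y) + 2·(-0.8)·(0.4)·Cov(X,Y)
= 0.64·1.52 + 0.16·0.96 + -0.64·-0.2 = 1.2544

1.2544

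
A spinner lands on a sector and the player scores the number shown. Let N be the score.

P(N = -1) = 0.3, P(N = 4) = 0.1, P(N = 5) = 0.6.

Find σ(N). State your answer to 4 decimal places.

2.7000

E[N] = (-1)(0.3) + (4)(0.1) + (5)(0.6) = 3.1
E[N²] = (-1)²(0.3) + (4)²(0.1) + (5)²(0.6) = 16.9
V(N) = E[N²] − (E[N])² = 16.9 − (3.1)² = 7.29
σ(N) = √7.29 ≈ 2.7000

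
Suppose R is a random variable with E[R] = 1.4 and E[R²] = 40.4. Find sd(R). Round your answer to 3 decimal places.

Var(R) = 40.4 − (1.4)² = 38.44
sd(R) = √38.44 ≈ 6.200

6.200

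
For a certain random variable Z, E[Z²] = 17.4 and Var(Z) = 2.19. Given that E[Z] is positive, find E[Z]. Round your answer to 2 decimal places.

3.90

(E[Z])² = E[Z²] − Var(Z) = 17.4 − 2.19 = 15.21
E[Z] = √15.21 = 3.9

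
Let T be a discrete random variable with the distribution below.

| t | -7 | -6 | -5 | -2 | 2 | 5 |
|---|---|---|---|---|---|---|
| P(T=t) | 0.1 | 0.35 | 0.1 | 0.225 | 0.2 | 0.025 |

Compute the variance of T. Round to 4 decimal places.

11.9244

E[T] = (-7)(0.1) + (-6)(0.35) + (-5)(0.1) + (-2)(0.225) + (2)(0.2) + (5)(0.025) = -3.225
E[T²] = (-7)²(0.1) + (-6)²(0.35) + (-5)²(0.1) + (-2)²(0.225) + (2)²(0.2) + (5)²(0.025) = 22.325
Var(T) = E[T²] − (E[T])² = 22.325 − (-3.225)² = 11.924375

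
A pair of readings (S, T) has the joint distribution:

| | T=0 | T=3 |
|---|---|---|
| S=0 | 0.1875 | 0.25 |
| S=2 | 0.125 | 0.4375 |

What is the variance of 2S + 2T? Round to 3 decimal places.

E[S] = 1.125,  E[T] = 2.0625,  E[ST] = 2.625
V(S) = 2.25 − (1.125)² = 0.984375;  V(T) = 6.1875 − (2.0625)² = 1.93359375
cov(S,T) = 2.625 − (1.125)(2.0625) = 0.3046875
V(2S + 2T) = (2)²·0.984375 + (2)²·1.93359375 + 2·(2)·(2)·0.3046875 = 14.109375

14.109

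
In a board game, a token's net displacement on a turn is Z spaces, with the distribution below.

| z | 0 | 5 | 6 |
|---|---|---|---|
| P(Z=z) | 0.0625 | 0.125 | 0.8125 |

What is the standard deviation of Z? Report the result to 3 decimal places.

E[Z] = (0)(0.0625) + (5)(0.125) + (6)(0.8125) = 5.5
E[Z²] = (0)²(0.0625) + (5)²(0.125) + (6)²(0.8125) = 32.375
Var(Z) = E[Z²] − (E[Z])² = 32.375 − (5.5)² = 2.125
SD(Z) = √2.125 ≈ 1.458

1.458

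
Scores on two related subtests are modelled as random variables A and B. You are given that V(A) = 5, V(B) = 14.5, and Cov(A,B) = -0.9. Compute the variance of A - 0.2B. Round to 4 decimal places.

V(A - 0.2B) = (1)²·V(A) + (-0.2)²·V(B) + 2·(1)·(-0.2)·Cov(A,B)
= 1·5 + 0.04·14.5 + -0.4·-0.9 = 5.94

5.9400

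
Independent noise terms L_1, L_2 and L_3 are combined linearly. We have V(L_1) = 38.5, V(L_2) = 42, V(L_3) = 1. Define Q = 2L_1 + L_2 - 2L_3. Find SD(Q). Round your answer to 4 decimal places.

14.1421

By independence, V(Q) = (2)²V(L_1) + (1)²V(L_2) + (-2)²V(L_3)
= (2)²·38.5 + (1)²·42 + (-2)²·1 = 200
SD(Q) = √200 ≈ 14.1421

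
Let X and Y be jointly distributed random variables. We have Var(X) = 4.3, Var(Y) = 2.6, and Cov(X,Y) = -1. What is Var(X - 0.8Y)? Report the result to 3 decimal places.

7.564

Var(X - 0.8Y) = (1)²·Var(X) + (-0.8)²·Var(Y) + 2·(1)·(-0.8)·Cov(X,Y)
= 1·4.3 + 0.64·2.6 + -1.6·-1 = 7.564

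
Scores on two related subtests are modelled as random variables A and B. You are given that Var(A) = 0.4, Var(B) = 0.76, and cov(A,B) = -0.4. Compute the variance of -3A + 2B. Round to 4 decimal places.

Var(-3A + 2B) = (-3)²·Var(A) + (2)²·Var(B) + 2·(-3)·(2)·cov(A,B)
= 9·0.4 + 4·0.76 + -12·-0.4 = 11.44

11.4400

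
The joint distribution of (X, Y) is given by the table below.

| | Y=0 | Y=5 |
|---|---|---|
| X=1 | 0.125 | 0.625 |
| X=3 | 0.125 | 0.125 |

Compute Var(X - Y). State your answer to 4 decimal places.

6.6875

E[X] = 1.5,  E[Y] = 3.75,  E[XY] = 5
Var(X) = 3 − (1.5)² = 0.75;  Var(Y) = 18.75 − (3.75)² = 4.6875
Cov(X,Y) = 5 − (1.5)(3.75) = -0.625
Var(X - Y) = (1)²·0.75 + (-1)²·4.6875 + 2·(1)·(-1)·-0.625 = 6.6875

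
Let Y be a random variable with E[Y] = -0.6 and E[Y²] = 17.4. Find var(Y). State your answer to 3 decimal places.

var(Y) = 17.4 − (-0.6)² = 17.04

17.040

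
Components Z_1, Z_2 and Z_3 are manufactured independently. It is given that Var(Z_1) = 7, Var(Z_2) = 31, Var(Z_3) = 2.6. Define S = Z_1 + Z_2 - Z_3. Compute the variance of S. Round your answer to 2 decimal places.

40.60

By independence, Var(S) = (1)²Var(Z_1) + (1)²Var(Z_2) + (-1)²Var(Z_3)
= (1)²·7 + (1)²·31 + (-1)²·2.6 = 40.6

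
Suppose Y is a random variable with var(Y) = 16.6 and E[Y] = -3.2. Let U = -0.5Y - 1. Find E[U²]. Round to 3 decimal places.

4.510

E[-0.5Y - 1] = -0.5·-3.2 − 1 = 0.6
var(-0.5Y - 1) = (-0.5)²·16.6 = 4.15
E[U²] = var(U) + (E[U])² = 4.15 + (0.6)² = 4.51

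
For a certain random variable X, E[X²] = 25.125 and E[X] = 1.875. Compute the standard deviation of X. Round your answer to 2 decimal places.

Var(X) = 25.125 − (1.875)² = 21.609375
SD(X) = √21.609375 ≈ 4.65

4.65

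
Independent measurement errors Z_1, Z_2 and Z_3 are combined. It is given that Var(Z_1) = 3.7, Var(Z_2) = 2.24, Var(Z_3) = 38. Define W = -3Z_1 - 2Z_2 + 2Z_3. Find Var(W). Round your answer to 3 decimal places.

194.260

By independence, Var(W) = (-3)²Var(Z_1) + (-2)²Var(Z_2) + (2)²Var(Z_3)
= (-3)²·3.7 + (-2)²·2.24 + (2)²·38 = 194.26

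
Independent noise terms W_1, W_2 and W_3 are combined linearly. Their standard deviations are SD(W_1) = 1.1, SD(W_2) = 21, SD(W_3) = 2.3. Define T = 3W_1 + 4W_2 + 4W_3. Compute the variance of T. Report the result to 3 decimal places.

Var(W_1) = 1.21, Var(W_2) = 441, Var(W_3) = 5.29
By independence, Var(T) = (3)²Var(W_1) + (4)²Var(W_2) + (4)²Var(W_3)
= (3)²·1.21 + (4)²·441 + (4)²·5.29 = 7151.53

7151.530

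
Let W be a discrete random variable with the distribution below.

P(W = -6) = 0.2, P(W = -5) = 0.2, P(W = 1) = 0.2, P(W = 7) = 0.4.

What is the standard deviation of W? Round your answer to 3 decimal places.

5.600

E[W] = (-6)(0.2) + (-5)(0.2) + (1)(0.2) + (7)(0.4) = 0.8
E[W²] = (-6)²(0.2) + (-5)²(0.2) + (1)²(0.2) + (7)²(0.4) = 32
Var(W) = E[W²] − (E[W])² = 32 − (0.8)² = 31.36
sd(W) = √31.36 ≈ 5.600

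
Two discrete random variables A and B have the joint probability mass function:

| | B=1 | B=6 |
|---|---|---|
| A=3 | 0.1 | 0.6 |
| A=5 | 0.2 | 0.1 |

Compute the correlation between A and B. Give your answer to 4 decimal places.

E[A] = 3.6,  E[B] = 4.5
E[AB] = 15.1
cov(A,B) = E[AB] − E[A]E[B] = 15.1 − (3.6)(4.5) = -1.1
var(A) = 0.84,  var(B) = 5.25
ρ = -1.1 / √(0.84·5.25) ≈ -0.5238

-0.5238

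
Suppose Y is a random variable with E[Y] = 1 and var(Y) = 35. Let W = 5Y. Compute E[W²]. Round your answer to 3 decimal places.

900.000

E[5Y] = 5·1 = 5
var(5Y) = (5)²·35 = 875
E[W²] = var(W) + (E[W])² = 875 + (5)² = 900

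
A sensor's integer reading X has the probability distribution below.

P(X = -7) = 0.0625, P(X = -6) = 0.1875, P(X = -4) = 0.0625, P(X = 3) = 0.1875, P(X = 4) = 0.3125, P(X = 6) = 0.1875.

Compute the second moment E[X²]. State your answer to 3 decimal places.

24.250

E[X²] = (-7)²(0.0625) + (-6)²(0.1875) + (-4)²(0.0625) + (3)²(0.1875) + (4)²(0.3125) + (6)²(0.1875) = 24.25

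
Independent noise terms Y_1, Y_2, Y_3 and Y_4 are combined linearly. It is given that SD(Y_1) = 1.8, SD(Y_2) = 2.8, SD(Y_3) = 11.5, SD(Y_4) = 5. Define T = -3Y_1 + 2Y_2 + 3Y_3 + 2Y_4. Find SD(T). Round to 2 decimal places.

36.75

Var(Y_1) = 3.24, Var(Y_2) = 7.84, Var(Y_3) = 132.25, Var(Y_4) = 25
By independence, Var(T) = (-3)²Var(Y_1) + (2)²Var(Y_2) + (3)²Var(Y_3) + (2)²Var(Y_4)
= (-3)²·3.24 + (2)²·7.84 + (3)²·132.25 + (2)²·25 = 1350.77
SD(T) = √1350.77 ≈ 36.75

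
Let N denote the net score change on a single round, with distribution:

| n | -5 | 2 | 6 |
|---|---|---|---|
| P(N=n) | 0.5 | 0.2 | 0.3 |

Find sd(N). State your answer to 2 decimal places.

4.90

E[N] = (-5)(0.5) + (2)(0.2) + (6)(0.3) = -0.3
E[N²] = (-5)²(0.5) + (2)²(0.2) + (6)²(0.3) = 24.1
Var(N) = E[N²] − (E[N])² = 24.1 − (-0.3)² = 24.01
sd(N) = √24.01 ≈ 4.90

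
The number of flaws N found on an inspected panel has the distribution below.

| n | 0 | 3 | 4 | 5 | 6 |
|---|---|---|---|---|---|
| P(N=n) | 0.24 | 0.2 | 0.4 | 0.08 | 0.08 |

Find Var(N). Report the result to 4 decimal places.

3.5936

E[N] = (0)(0.24) + (3)(0.2) + (4)(0.4) + (5)(0.08) + (6)(0.08) = 3.08
E[N²] = (0)²(0.24) + (3)²(0.2) + (4)²(0.4) + (5)²(0.08) + (6)²(0.08) = 13.08
Var(N) = E[N²] − (E[N])² = 13.08 − (3.08)² = 3.5936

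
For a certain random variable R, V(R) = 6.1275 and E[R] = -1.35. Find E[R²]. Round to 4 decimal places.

E[R²] = V(R) + (E[R])² = 6.1275 + (-1.35)² = 7.95

7.9500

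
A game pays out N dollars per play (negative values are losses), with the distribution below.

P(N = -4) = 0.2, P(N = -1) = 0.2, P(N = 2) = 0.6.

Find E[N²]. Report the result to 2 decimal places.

5.80

E[N²] = (-4)²(0.2) + (-1)²(0.2) + (2)²(0.6) = 5.8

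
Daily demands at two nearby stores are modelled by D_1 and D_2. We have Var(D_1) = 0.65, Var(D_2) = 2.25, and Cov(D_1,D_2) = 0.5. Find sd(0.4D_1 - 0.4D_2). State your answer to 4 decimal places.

0.5514

Var(0.4D_1 - 0.4D_2) = (0.4)²·Var(D_1) + (-0.4)²·Var(D_2) + 2·(0.4)·(-0.4)·Cov(D_1,D_2)
= 0.16·0.65 + 0.16·2.25 + -0.32·0.5 = 0.304
sd(0.4D_1 - 0.4D_2) = √0.304 ≈ 0.5514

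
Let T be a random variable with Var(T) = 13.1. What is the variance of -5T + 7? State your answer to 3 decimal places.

327.500

Var(-5T + 7) = (-5)²·Var(T) = 25·13.1 = 327.5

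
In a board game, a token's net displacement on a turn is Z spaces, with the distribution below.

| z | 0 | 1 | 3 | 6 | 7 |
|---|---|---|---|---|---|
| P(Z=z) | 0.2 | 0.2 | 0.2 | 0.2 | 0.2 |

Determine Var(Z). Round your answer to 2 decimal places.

E[Z] = (0)(0.2) + (1)(0.2) + (3)(0.2) + (6)(0.2) + (7)(0.2) = 3.4
E[Z²] = (0)²(0.2) + (1)²(0.2) + (3)²(0.2) + (6)²(0.2) + (7)²(0.2) = 19
Var(Z) = E[Z²] − (E[Z])² = 19 − (3.4)² = 7.44

7.44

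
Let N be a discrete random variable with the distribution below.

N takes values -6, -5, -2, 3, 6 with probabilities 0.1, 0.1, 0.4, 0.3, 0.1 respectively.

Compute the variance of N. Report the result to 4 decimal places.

13.8400

E[N] = (-6)(0.1) + (-5)(0.1) + (-2)(0.4) + (3)(0.3) + (6)(0.1) = -0.4
E[N²] = (-6)²(0.1) + (-5)²(0.1) + (-2)²(0.4) + (3)²(0.3) + (6)²(0.1) = 14
var(N) = E[N²] − (E[N])² = 14 − (-0.4)² = 13.84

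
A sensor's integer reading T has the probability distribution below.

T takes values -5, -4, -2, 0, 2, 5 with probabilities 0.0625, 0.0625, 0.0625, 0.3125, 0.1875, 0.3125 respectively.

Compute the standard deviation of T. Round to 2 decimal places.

E[T] = (-5)(0.0625) + (-4)(0.0625) + (-2)(0.0625) + (0)(0.3125) + (2)(0.1875) + (5)(0.3125) = 1.25
E[T²] = (-5)²(0.0625) + (-4)²(0.0625) + (-2)²(0.0625) + (0)²(0.3125) + (2)²(0.1875) + (5)²(0.3125) = 11.375
V(T) = E[T²] − (E[T])² = 11.375 − (1.25)² = 9.8125
SD(T) = √9.8125 ≈ 3.13

3.13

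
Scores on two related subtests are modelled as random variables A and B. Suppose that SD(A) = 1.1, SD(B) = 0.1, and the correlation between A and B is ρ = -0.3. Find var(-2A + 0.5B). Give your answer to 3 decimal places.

var(A) = (1.1)² = 1.21;  var(B) = (0.1)² = 0.01
Cov(A,B) = ρ·SD(A)·SD(B) = -0.3·1.1·0.1 = -0.033
var(-2A + 0.5B) = (-2)²·var(A) + (0.5)²·var(B) + 2·(-2)·(0.5)·Cov(A,B)
= 4·1.21 + 0.25·0.01 + -2·-0.033 = 4.9085

4.909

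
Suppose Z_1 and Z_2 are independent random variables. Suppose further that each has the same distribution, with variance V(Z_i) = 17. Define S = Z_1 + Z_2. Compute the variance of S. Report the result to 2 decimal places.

By independence, V(S) = (1)²V(Z_1) + (1)²V(Z_2)
= (1)²·17 + (1)²·17 = 34

34.00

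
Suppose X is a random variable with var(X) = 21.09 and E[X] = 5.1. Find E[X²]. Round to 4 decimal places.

E[X²] = var(X) + (E[X])² = 21.09 + (5.1)² = 47.1

47.1000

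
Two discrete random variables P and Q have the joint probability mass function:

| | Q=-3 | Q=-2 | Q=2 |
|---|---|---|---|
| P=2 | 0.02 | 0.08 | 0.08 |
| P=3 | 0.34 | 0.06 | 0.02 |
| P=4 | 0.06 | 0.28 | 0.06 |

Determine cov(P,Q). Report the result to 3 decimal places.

-0.168

E[P] = 3.22,  E[Q] = -1.78
E[PQ] = -5.9
cov(P,Q) = E[PQ] − E[P]E[Q] = -5.9 − (3.22)(-1.78) = -0.1684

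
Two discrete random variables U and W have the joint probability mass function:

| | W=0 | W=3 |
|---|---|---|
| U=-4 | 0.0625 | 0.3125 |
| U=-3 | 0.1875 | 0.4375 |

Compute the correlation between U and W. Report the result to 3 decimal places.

E[U] = -3.375,  E[W] = 2.25
E[UW] = -7.6875
Cov(U,W) = E[UW] − E[U]E[W] = -7.6875 − (-3.375)(2.25) = -0.09375
var(U) = 0.234375,  var(W) = 1.6875
ρ = -0.09375 / √(0.234375·1.6875) ≈ -0.149

-0.149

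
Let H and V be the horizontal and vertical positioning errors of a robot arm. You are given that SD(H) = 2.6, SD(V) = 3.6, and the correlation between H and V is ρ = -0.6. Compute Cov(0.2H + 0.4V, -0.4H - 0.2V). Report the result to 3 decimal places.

var(H) = (2.6)² = 6.76;  var(V) = (3.6)² = 12.96
Cov(H,V) = ρ·SD(H)·SD(V) = -0.6·2.6·3.6 = -5.616
Cov(0.2H + 0.4V, -0.4H - 0.2V) = (0.2)(-0.4)var(H) + (0.4)(-0.2)var(V) + [(0.2)(-0.2) + (0.4)(-0.4)]Cov(H,V)
= -0.08·6.76 + -0.08·12.96 + -0.2·-5.616 = -0.4544

-0.454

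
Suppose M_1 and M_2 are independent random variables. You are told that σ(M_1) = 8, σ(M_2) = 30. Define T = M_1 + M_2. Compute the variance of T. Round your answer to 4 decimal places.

964.0000

Var(M_1) = 64, Var(M_2) = 900
By independence, Var(T) = (1)²Var(M_1) + (1)²Var(M_2)
= (1)²·64 + (1)²·900 = 964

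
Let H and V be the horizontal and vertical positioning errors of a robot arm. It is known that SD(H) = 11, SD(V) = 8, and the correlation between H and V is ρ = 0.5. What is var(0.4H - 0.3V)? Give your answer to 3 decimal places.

var(H) = (11)² = 121;  var(V) = (8)² = 64
Cov(H,V) = ρ·SD(H)·SD(V) = 0.5·11·8 = 44
var(0.4H - 0.3V) = (0.4)²·var(H) + (-0.3)²·var(V) + 2·(0.4)·(-0.3)·Cov(H,V)
= 0.16·121 + 0.09·64 + -0.24·44 = 14.56

14.560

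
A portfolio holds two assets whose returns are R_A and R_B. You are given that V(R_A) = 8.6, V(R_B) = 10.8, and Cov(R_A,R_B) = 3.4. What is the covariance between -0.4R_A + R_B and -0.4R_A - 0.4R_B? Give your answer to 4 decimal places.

Cov(-0.4R_A + R_B, -0.4R_A - 0.4R_B) = (-0.4)(-0.4)V(R_A) + (1)(-0.4)V(R_B) + [(-0.4)(-0.4) + (1)(-0.4)]Cov(R_A,R_B)
= 0.16·8.6 + -0.4·10.8 + -0.24·3.4 = -3.76

-3.7600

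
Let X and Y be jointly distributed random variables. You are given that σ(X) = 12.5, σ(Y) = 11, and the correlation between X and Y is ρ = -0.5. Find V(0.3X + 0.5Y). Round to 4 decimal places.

23.6875

V(X) = (12.5)² = 156.25;  V(Y) = (11)² = 121
Cov(X,Y) = ρ·σ(X)·σ(Y) = -0.5·12.5·11 = -68.75
V(0.3X + 0.5Y) = (0.3)²·V(X) + (0.5)²·V(Y) + 2·(0.3)·(0.5)·Cov(X,Y)
= 0.09·156.25 + 0.25·121 + 0.3·-68.75 = 23.6875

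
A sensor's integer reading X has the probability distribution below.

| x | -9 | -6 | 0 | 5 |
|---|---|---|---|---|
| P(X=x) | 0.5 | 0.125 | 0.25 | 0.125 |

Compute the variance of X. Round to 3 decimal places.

E[X] = (-9)(0.5) + (-6)(0.125) + (0)(0.25) + (5)(0.125) = -4.625
E[X²] = (-9)²(0.5) + (-6)²(0.125) + (0)²(0.25) + (5)²(0.125) = 48.125
Var(X) = E[X²] − (E[X])² = 48.125 − (-4.625)² = 26.734375

26.734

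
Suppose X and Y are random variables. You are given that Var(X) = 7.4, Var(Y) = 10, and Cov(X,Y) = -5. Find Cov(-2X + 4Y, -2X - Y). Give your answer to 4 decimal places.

Cov(-2X + 4Y, -2X - Y) = (-2)(-2)Var(X) + (4)(-1)Var(Y) + [(-2)(-1) + (4)(-2)]Cov(X,Y)
= 4·7.4 + -4·10 + -6·-5 = 19.6

19.6000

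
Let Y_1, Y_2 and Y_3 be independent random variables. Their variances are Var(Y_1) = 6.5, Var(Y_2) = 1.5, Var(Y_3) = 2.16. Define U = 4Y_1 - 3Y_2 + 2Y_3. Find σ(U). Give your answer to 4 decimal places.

By independence, Var(U) = (4)²Var(Y_1) + (-3)²Var(Y_2) + (2)²Var(Y_3)
= (4)²·6.5 + (-3)²·1.5 + (2)²·2.16 = 126.14
σ(U) = √126.14 ≈ 11.2312

11.2312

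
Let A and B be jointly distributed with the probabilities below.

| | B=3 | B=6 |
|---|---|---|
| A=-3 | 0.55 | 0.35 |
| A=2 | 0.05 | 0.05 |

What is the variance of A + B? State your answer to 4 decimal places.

4.7100

E[A] = -2.5,  E[B] = 4.2,  E[AB] = -10.35
Var(A) = 8.5 − (-2.5)² = 2.25;  Var(B) = 19.8 − (4.2)² = 2.16
cov(A,B) = -10.35 − (-2.5)(4.2) = 0.15
Var(A + B) = (1)²·2.25 + (1)²·2.16 + 2·(1)·(1)·0.15 = 4.71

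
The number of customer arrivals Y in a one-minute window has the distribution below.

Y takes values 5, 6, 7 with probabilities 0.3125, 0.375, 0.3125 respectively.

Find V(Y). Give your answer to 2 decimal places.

E[Y] = (5)(0.3125) + (6)(0.375) + (7)(0.3125) = 6
E[Y²] = (5)²(0.3125) + (6)²(0.375) + (7)²(0.3125) = 36.625
V(Y) = E[Y²] − (E[Y])² = 36.625 − (6)² = 0.625

0.63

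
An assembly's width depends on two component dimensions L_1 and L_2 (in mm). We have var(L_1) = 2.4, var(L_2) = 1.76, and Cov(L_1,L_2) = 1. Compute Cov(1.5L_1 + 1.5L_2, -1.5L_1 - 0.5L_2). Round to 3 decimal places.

-9.720

Cov(1.5L_1 + 1.5L_2, -1.5L_1 - 0.5L_2) = (1.5)(-1.5)var(L_1) + (1.5)(-0.5)var(L_2) + [(1.5)(-0.5) + (1.5)(-1.5)]Cov(L_1,L_2)
= -2.25·2.4 + -0.75·1.76 + -3·1 = -9.72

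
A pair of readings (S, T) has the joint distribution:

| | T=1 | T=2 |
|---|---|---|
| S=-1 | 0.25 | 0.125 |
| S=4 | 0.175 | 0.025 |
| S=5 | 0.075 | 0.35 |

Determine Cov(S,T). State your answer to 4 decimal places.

0.4500

E[S] = 2.55,  E[T] = 1.5
E[ST] = 4.275
Cov(S,T) = E[ST] − E[S]E[T] = 4.275 − (2.55)(1.5) = 0.45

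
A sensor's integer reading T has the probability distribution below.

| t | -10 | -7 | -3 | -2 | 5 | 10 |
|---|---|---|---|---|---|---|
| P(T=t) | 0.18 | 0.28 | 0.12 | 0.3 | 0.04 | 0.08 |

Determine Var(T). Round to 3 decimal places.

E[T] = (-10)(0.18) + (-7)(0.28) + (-3)(0.12) + (-2)(0.3) + (5)(0.04) + (10)(0.08) = -3.72
E[T²] = (-10)²(0.18) + (-7)²(0.28) + (-3)²(0.12) + (-2)²(0.3) + (5)²(0.04) + (10)²(0.08) = 43
Var(T) = E[T²] − (E[T])² = 43 − (-3.72)² = 29.1616

29.162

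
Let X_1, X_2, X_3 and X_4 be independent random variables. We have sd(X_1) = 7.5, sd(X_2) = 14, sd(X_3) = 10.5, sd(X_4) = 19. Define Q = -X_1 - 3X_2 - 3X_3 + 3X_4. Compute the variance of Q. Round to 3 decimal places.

6061.500

Var(X_1) = 56.25, Var(X_2) = 196, Var(X_3) = 110.25, Var(X_4) = 361
By independence, Var(Q) = (-1)²Var(X_1) + (-3)²Var(X_2) + (-3)²Var(X_3) + (3)²Var(X_4)
= (-1)²·56.25 + (-3)²·196 + (-3)²·110.25 + (3)²·361 = 6061.5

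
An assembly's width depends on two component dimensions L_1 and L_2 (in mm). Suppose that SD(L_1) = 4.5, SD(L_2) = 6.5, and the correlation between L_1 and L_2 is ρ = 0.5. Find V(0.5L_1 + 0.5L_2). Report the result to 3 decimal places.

V(L_1) = (4.5)² = 20.25;  V(L_2) = (6.5)² = 42.25
Cov(L_1,L_2) = ρ·SD(L_1)·SD(L_2) = 0.5·4.5·6.5 = 14.625
V(0.5L_1 + 0.5L_2) = (0.5)²·V(L_1) + (0.5)²·V(L_2) + 2·(0.5)·(0.5)·Cov(L_1,L_2)
= 0.25·20.25 + 0.25·42.25 + 0.5·14.625 = 22.9375

22.938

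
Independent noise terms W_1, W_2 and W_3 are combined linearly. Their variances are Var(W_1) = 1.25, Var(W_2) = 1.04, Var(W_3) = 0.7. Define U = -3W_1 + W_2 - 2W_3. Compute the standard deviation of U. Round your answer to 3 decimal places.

3.885

By independence, Var(U) = (-3)²Var(W_1) + (1)²Var(W_2) + (-2)²Var(W_3)
= (-3)²·1.25 + (1)²·1.04 + (-2)²·0.7 = 15.09
σ(U) = √15.09 ≈ 3.885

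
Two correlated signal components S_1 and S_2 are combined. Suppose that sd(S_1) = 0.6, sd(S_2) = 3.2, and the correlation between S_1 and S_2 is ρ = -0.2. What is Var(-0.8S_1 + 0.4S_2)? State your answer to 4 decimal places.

Var(S_1) = (0.6)² = 0.36;  Var(S_2) = (3.2)² = 10.24
cov(S_1,S_2) = ρ·sd(S_1)·sd(S_2) = -0.2·0.6·3.2 = -0.384
Var(-0.8S_1 + 0.4S_2) = (-0.8)²·Var(S_1) + (0.4)²·Var(S_2) + 2·(-0.8)·(0.4)·cov(S_1,S_2)
= 0.64·0.36 + 0.16·10.24 + -0.64·-0.384 = 2.11456

2.1146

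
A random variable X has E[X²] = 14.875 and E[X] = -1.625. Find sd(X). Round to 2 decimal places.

Var(X) = 14.875 − (-1.625)² = 12.234375
sd(X) = √12.234375 ≈ 3.50

3.50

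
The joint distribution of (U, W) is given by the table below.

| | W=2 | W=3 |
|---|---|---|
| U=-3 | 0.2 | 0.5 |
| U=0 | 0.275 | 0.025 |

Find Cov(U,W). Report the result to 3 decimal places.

-0.398

E[U] = -2.1,  E[W] = 2.525
E[UW] = -5.7
Cov(U,W) = E[UW] − E[U]E[W] = -5.7 − (-2.1)(2.525) = -0.3975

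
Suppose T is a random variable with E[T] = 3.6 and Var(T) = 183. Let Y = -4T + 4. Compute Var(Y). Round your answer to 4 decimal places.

2928.0000

Var(-4T + 4) = (-4)²·Var(T) = 16·183 = 2928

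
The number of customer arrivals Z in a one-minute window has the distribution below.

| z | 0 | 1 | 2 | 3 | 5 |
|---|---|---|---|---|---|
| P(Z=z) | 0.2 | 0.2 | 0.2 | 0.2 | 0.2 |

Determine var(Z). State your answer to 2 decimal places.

2.96

E[Z] = (0)(0.2) + (1)(0.2) + (2)(0.2) + (3)(0.2) + (5)(0.2) = 2.2
E[Z²] = (0)²(0.2) + (1)²(0.2) + (2)²(0.2) + (3)²(0.2) + (5)²(0.2) = 7.8
var(Z) = E[Z²] − (E[Z])² = 7.8 − (2.2)² = 2.96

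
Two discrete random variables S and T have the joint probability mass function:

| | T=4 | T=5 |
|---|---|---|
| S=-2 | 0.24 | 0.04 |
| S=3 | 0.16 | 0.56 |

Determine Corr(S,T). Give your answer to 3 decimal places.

E[S] = 1.6,  E[T] = 4.6
E[ST] = 8
cov(S,T) = E[ST] − E[S]E[T] = 8 − (1.6)(4.6) = 0.64
V(S) = 5.04,  V(T) = 0.24
ρ = 0.64 / √(5.04·0.24) ≈ 0.582

0.582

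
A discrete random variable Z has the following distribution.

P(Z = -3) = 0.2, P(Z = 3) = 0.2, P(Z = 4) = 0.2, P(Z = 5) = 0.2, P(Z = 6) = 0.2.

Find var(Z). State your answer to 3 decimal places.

10.000

E[Z] = (-3)(0.2) + (3)(0.2) + (4)(0.2) + (5)(0.2) + (6)(0.2) = 3
E[Z²] = (-3)²(0.2) + (3)²(0.2) + (4)²(0.2) + (5)²(0.2) + (6)²(0.2) = 19
var(Z) = E[Z²] − (E[Z])² = 19 − (3)² = 10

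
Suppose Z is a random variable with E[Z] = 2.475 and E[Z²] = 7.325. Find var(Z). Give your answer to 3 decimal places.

1.199

var(Z) = 7.325 − (2.475)² = 1.199375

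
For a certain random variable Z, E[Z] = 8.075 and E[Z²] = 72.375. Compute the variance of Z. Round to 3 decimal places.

7.169

Var(Z) = 72.375 − (8.075)² = 7.169375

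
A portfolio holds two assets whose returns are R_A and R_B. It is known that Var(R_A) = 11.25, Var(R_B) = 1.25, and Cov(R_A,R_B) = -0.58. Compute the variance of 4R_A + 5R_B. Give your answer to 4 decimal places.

Var(4R_A + 5R_B) = (4)²·Var(R_A) + (5)²·Var(R_B) + 2·(4)·(5)·Cov(R_A,R_B)
= 16·11.25 + 25·1.25 + 40·-0.58 = 188.05

188.0500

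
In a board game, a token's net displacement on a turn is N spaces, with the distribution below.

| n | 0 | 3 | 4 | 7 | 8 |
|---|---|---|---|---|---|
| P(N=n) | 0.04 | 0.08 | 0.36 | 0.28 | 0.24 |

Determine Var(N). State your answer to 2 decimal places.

4.65

E[N] = (0)(0.04) + (3)(0.08) + (4)(0.36) + (7)(0.28) + (8)(0.24) = 5.56
E[N²] = (0)²(0.04) + (3)²(0.08) + (4)²(0.36) + (7)²(0.28) + (8)²(0.24) = 35.56
Var(N) = E[N²] − (E[N])² = 35.56 − (5.56)² = 4.6464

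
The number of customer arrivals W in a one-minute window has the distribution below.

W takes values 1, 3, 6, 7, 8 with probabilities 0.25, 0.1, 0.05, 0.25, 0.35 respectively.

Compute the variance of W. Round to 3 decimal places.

E[W] = (1)(0.25) + (3)(0.1) + (6)(0.05) + (7)(0.25) + (8)(0.35) = 5.4
E[W²] = (1)²(0.25) + (3)²(0.1) + (6)²(0.05) + (7)²(0.25) + (8)²(0.35) = 37.6
V(W) = E[W²] − (E[W])² = 37.6 − (5.4)² = 8.44

8.440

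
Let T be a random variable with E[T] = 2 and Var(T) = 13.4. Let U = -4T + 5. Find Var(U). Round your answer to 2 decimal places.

Var(-4T + 5) = (-4)²·Var(T) = 16·13.4 = 214.4

214.40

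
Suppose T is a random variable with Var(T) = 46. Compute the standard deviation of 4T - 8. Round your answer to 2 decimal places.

27.13

Var(4T - 8) = (4)²·46 = 736
SD(4T - 8) = √736 ≈ 27.13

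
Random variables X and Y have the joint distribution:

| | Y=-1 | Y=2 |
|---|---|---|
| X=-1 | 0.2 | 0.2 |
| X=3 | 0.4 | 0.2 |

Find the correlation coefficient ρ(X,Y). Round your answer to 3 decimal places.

E[X] = 1.4,  E[Y] = 0.2
E[XY] = -0.2
Cov(X,Y) = E[XY] − E[X]E[Y] = -0.2 − (1.4)(0.2) = -0.48
Var(X) = 3.84,  Var(Y) = 2.16
ρ = -0.48 / √(3.84·2.16) ≈ -0.167

-0.167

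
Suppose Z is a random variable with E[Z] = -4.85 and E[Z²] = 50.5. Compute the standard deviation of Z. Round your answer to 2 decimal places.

Var(Z) = 50.5 − (-4.85)² = 26.9775
SD(Z) = √26.9775 ≈ 5.19

5.19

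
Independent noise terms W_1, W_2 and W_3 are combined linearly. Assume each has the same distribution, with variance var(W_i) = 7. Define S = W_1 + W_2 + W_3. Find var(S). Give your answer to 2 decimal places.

By independence, var(S) = (1)²var(W_1) + (1)²var(W_2) + (1)²var(W_3)
= (1)²·7 + (1)²·7 + (1)²·7 = 21

21.00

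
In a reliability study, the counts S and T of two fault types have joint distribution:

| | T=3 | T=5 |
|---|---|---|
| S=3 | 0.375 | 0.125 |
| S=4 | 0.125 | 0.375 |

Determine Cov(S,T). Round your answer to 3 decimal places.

0.250

E[S] = 3.5,  E[T] = 4
E[ST] = 14.25
Cov(S,T) = E[ST] − E[S]E[T] = 14.25 − (3.5)(4) = 0.25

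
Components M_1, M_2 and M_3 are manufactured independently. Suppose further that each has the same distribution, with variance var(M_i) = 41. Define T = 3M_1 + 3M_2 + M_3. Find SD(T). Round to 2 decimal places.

27.91

By independence, var(T) = (3)²var(M_1) + (3)²var(M_2) + (1)²var(M_3)
= (3)²·41 + (3)²·41 + (1)²·41 = 779
SD(T) = √779 ≈ 27.91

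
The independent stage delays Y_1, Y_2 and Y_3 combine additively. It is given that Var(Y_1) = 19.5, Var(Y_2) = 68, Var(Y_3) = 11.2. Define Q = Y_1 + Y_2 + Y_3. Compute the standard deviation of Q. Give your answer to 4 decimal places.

9.9348

By independence, Var(Q) = (1)²Var(Y_1) + (1)²Var(Y_2) + (1)²Var(Y_3)
= (1)²·19.5 + (1)²·68 + (1)²·11.2 = 98.7
σ(Q) = √98.7 ≈ 9.9348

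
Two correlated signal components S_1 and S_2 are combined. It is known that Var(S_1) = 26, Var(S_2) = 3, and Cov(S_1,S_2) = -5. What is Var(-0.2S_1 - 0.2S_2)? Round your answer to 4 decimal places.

0.7600

Var(-0.2S_1 - 0.2S_2) = (-0.2)²·Var(S_1) + (-0.2)²·Var(S_2) + 2·(-0.2)·(-0.2)·Cov(S_1,S_2)
= 0.04·26 + 0.04·3 + 0.08·-5 = 0.76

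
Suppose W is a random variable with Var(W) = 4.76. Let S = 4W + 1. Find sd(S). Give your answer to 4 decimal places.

Var(4W + 1) = (4)²·4.76 = 76.16
sd(S) = √76.16 ≈ 8.7270

8.7270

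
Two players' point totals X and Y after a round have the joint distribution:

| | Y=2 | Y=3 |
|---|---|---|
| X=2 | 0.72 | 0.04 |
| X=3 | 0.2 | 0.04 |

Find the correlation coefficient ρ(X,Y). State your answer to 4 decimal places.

E[X] = 2.24,  E[Y] = 2.08
E[XY] = 4.68
Cov(X,Y) = E[XY] − E[X]E[Y] = 4.68 − (2.24)(2.08) = 0.0208
Var(X) = 0.1824,  Var(Y) = 0.0736
ρ = 0.0208 / √(0.1824·0.0736) ≈ 0.1795

0.1795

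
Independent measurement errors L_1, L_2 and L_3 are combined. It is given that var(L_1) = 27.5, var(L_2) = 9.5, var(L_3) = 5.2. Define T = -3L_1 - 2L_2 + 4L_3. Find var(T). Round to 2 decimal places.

368.70

By independence, var(T) = (-3)²var(L_1) + (-2)²var(L_2) + (4)²var(L_3)
= (-3)²·27.5 + (-2)²·9.5 + (4)²·5.2 = 368.7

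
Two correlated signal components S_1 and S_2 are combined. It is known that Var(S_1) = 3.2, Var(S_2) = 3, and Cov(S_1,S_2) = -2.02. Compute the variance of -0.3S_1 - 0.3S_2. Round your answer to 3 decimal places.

Var(-0.3S_1 - 0.3S_2) = (-0.3)²·Var(S_1) + (-0.3)²·Var(S_2) + 2·(-0.3)·(-0.3)·Cov(S_1,S_2)
= 0.09·3.2 + 0.09·3 + 0.18·-2.02 = 0.1944

0.194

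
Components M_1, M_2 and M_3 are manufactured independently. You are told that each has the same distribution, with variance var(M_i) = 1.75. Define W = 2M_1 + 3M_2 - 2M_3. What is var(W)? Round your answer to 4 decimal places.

29.7500

By independence, var(W) = (2)²var(M_1) + (3)²var(M_2) + (-2)²var(M_3)
= (2)²·1.75 + (3)²·1.75 + (-2)²·1.75 = 29.75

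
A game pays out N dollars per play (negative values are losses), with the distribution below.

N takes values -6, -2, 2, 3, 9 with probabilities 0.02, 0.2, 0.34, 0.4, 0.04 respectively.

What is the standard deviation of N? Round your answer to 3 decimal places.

2.600

E[N] = (-6)(0.02) + (-2)(0.2) + (2)(0.34) + (3)(0.4) + (9)(0.04) = 1.72
E[N²] = (-6)²(0.02) + (-2)²(0.2) + (2)²(0.34) + (3)²(0.4) + (9)²(0.04) = 9.72
var(N) = E[N²] − (E[N])² = 9.72 − (1.72)² = 6.7616
SD(N) = √6.7616 ≈ 2.600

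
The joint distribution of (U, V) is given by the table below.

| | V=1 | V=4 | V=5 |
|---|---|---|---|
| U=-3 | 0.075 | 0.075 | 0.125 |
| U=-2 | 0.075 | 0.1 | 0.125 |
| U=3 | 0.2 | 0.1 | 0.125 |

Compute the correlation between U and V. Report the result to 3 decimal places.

E[U] = -0.15,  E[V] = 3.325
E[UV] = -1.525
Cov(U,V) = E[UV] − E[U]E[V] = -1.525 − (-0.15)(3.325) = -1.02625
var(U) = 7.4775,  var(V) = 3.069375
ρ = -1.02625 / √(7.4775·3.069375) ≈ -0.214

-0.214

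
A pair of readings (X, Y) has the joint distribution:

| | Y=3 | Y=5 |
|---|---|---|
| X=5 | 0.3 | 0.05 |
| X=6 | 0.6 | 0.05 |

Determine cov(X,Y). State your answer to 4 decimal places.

-0.0300

E[X] = 5.65,  E[Y] = 3.2
E[XY] = 18.05
cov(X,Y) = E[XY] − E[X]E[Y] = 18.05 − (5.65)(3.2) = -0.03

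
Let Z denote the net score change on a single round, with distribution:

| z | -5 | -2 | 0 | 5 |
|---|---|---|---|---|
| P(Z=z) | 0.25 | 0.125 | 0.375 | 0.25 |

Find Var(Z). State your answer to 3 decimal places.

E[Z] = (-5)(0.25) + (-2)(0.125) + (0)(0.375) + (5)(0.25) = -0.25
E[Z²] = (-5)²(0.25) + (-2)²(0.125) + (0)²(0.375) + (5)²(0.25) = 13
Var(Z) = E[Z²] − (E[Z])² = 13 − (-0.25)² = 12.9375

12.938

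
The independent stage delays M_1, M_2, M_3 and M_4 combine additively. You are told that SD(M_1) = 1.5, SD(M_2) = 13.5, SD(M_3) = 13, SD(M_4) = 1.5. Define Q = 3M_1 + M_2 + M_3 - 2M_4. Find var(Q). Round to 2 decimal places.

380.50

var(M_1) = 2.25, var(M_2) = 182.25, var(M_3) = 169, var(M_4) = 2.25
By independence, var(Q) = (3)²var(M_1) + (1)²var(M_2) + (1)²var(M_3) + (-2)²var(M_4)
= (3)²·2.25 + (1)²·182.25 + (1)²·169 + (-2)²·2.25 = 380.5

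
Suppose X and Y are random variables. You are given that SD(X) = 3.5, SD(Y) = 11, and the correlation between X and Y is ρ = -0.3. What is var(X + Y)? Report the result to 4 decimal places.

110.1500

var(X) = (3.5)² = 12.25;  var(Y) = (11)² = 121
Cov(X,Y) = ρ·SD(X)·SD(Y) = -0.3·3.5·11 = -11.55
var(X + Y) = (1)²·var(X) + (1)²·var(Y) + 2·(1)·(1)·Cov(X,Y)
= 1·12.25 + 1·121 + 2·-11.55 = 110.15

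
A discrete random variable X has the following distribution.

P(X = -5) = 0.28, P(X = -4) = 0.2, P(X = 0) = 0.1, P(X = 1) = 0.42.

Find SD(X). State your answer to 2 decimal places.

E[X] = (-5)(0.28) + (-4)(0.2) + (0)(0.1) + (1)(0.42) = -1.78
E[X²] = (-5)²(0.28) + (-4)²(0.2) + (0)²(0.1) + (1)²(0.42) = 10.62
Var(X) = E[X²] − (E[X])² = 10.62 − (-1.78)² = 7.4516
SD(X) = √7.4516 ≈ 2.73

2.73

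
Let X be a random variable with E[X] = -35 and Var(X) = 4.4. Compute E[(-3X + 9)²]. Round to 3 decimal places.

E[-3X + 9] = -3·-35 + 9 = 114
Var(-3X + 9) = (-3)²·4.4 = 39.6
E[(-3X + 9)²] = Var((-3X + 9)) + (E[(-3X + 9)])² = 39.6 + (114)² = 13035.6

13035.600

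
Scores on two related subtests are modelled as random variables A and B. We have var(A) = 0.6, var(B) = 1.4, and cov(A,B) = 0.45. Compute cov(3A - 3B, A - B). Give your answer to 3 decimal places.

cov(3A - 3B, A - B) = (3)(1)var(A) + (-3)(-1)var(B) + [(3)(-1) + (-3)(1)]cov(A,B)
= 3·0.6 + 3·1.4 + -6·0.45 = 3.3

3.300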